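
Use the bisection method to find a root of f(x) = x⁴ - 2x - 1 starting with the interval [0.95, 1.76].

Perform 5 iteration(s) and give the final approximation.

f(x) = x⁴ - 2x - 1
Initial interval: [0.95, 1.76]

Iteration 1:
  c_1 = (0.950000 + 1.760000)/2 = 1.355000
  f(c_1) = f(1.355000) = -0.339012
  f(a) × f(c) ≥ 0, new interval: [1.355000, 1.760000]
Iteration 2:
  c_2 = (1.355000 + 1.760000)/2 = 1.557500
  f(c_2) = f(1.557500) = 1.769536
  f(a) × f(c) < 0, new interval: [1.355000, 1.557500]
Iteration 3:
  c_3 = (1.355000 + 1.557500)/2 = 1.456250
  f(c_3) = f(1.456250) = 0.584716
  f(a) × f(c) < 0, new interval: [1.355000, 1.456250]
Iteration 4:
  c_4 = (1.355000 + 1.456250)/2 = 1.405625
  f(c_4) = f(1.405625) = 0.092463
  f(a) × f(c) < 0, new interval: [1.355000, 1.405625]
Iteration 5:
  c_5 = (1.355000 + 1.405625)/2 = 1.380313
  f(c_5) = f(1.380313) = -0.130599
  f(a) × f(c) ≥ 0, new interval: [1.380313, 1.405625]

After 5 iteration(s), the approximation is c_5 = 1.380313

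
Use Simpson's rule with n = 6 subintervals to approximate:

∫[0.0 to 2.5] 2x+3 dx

f(x) = 2x+3
a = 0.0, b = 2.5, n = 6
h = (b - a)/n = 0.416667

Simpson's rule: (h/3)[f(x₀) + 4f(x₁) + 2f(x₂) + ... + f(xₙ)]

x_0 = 0.0000, f(x_0) = 3.000000, coefficient = 1
x_1 = 0.4167, f(x_1) = 3.833333, coefficient = 4
x_2 = 0.8333, f(x_2) = 4.666667, coefficient = 2
x_3 = 1.2500, f(x_3) = 5.500000, coefficient = 4
x_4 = 1.6667, f(x_4) = 6.333333, coefficient = 2
x_5 = 2.0833, f(x_5) = 7.166667, coefficient = 4
x_6 = 2.5000, f(x_6) = 8.000000, coefficient = 1

I ≈ (0.416667/3) × 99.000000 = 13.750000
Exact value: 13.750000
Error: 0.000000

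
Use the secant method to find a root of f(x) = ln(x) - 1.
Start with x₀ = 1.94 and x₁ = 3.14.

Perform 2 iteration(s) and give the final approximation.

f(x) = ln(x) - 1
x₀ = 1.94, x₁ = 3.14

Secant formula: x_{n+1} = x_n - f(x_n)(x_n - x_{n-1})/(f(x_n) - f(x_{n-1}))

Iteration 1:
  f(1.940000) = -0.337312
  f(3.140000) = 0.144223
  x_2 = 3.140000 - 0.144223×(3.140000 - 1.940000)/(0.144223 - (-0.337312))
       = 2.780592
Iteration 2:
  f(3.140000) = 0.144223
  f(2.780592) = 0.022664
  x_3 = 2.780592 - 0.022664×(2.780592 - 3.140000)/(0.022664 - 0.144223)
       = 2.713583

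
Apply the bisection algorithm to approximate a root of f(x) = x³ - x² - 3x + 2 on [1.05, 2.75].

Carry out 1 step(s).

f(x) = x³ - x² - 3x + 2
Initial interval: [1.05, 2.75]

Iteration 1:
  c_1 = (1.050000 + 2.750000)/2 = 1.900000
  f(c_1) = f(1.900000) = -0.451000
  f(a) × f(c) ≥ 0, new interval: [1.900000, 2.750000]

After 1 iteration(s), the approximation is c_1 = 1.900000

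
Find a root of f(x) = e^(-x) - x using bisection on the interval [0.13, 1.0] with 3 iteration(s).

f(x) = e^(-x) - x
Initial interval: [0.13, 1.0]

Iteration 1:
  c_1 = (0.130000 + 1.000000)/2 = 0.565000
  f(c_1) = f(0.565000) = 0.003360
  f(a) × f(c) ≥ 0, new interval: [0.565000, 1.000000]
Iteration 2:
  c_2 = (0.565000 + 1.000000)/2 = 0.782500
  f(c_2) = f(0.782500) = -0.325239
  f(a) × f(c) < 0, new interval: [0.565000, 0.782500]
Iteration 3:
  c_3 = (0.565000 + 0.782500)/2 = 0.673750
  f(c_3) = f(0.673750) = -0.163957
  f(a) × f(c) < 0, new interval: [0.565000, 0.673750]

After 3 iteration(s), the approximation is c_3 = 0.673750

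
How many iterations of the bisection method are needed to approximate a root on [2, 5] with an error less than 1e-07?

We need (b-a)/2^n ≤ 1e-07
(5 - 2)/2^n ≤ 1e-07
3/2^n ≤ 1e-07
2^n ≥ 30000000
n ≥ log₂(30000000) = 24.84
n ≥ 25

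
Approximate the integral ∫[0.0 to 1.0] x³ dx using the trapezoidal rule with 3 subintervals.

f(x) = x³
a = 0.0, b = 1.0, n = 3
h = (b - a)/n = 0.333333

Trapezoidal rule: (h/2)[f(x₀) + 2f(x₁) + 2f(x₂) + ... + f(xₙ)]

x_0 = 0.0000, f(x_0) = 0.000000, coefficient = 1
x_1 = 0.3333, f(x_1) = 0.037037, coefficient = 2
x_2 = 0.6667, f(x_2) = 0.296296, coefficient = 2
x_3 = 1.0000, f(x_3) = 1.000000, coefficient = 1

I ≈ (0.333333/2) × 1.666667 = 0.277778
Exact value: 0.250000
Error: 0.027778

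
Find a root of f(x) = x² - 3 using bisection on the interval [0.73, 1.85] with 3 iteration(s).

f(x) = x² - 3
Initial interval: [0.73, 1.85]

Iteration 1:
  c_1 = (0.730000 + 1.850000)/2 = 1.290000
  f(c_1) = f(1.290000) = -1.335900
  f(a) × f(c) ≥ 0, new interval: [1.290000, 1.850000]
Iteration 2:
  c_2 = (1.290000 + 1.850000)/2 = 1.570000
  f(c_2) = f(1.570000) = -0.535100
  f(a) × f(c) ≥ 0, new interval: [1.570000, 1.850000]
Iteration 3:
  c_3 = (1.570000 + 1.850000)/2 = 1.710000
  f(c_3) = f(1.710000) = -0.075900
  f(a) × f(c) ≥ 0, new interval: [1.710000, 1.850000]

After 3 iteration(s), the approximation is c_3 = 1.710000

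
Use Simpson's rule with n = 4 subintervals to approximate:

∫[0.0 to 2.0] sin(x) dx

f(x) = sin(x)
a = 0.0, b = 2.0, n = 4
h = (b - a)/n = 0.500000

Simpson's rule: (h/3)[f(x₀) + 4f(x₁) + 2f(x₂) + ... + f(xₙ)]

x_0 = 0.0000, f(x_0) = 0.000000, coefficient = 1
x_1 = 0.5000, f(x_1) = 0.479426, coefficient = 4
x_2 = 1.0000, f(x_2) = 0.841471, coefficient = 2
x_3 = 1.5000, f(x_3) = 0.997495, coefficient = 4
x_4 = 2.0000, f(x_4) = 0.909297, coefficient = 1

I ≈ (0.500000/3) × 8.499921 = 1.416654
Exact value: 1.416147
Error: 0.000507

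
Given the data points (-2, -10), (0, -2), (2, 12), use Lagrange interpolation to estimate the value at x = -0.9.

Lagrange interpolation formula:
P(x) = Σ yᵢ × Lᵢ(x)
where Lᵢ(x) = Π_{j≠i} (x - xⱼ)/(xᵢ - xⱼ)

L_0(-0.9) = (-0.9 - 0)/(-2 - 0) × (-0.9 - 2)/(-2 - 2) = 0.326250
L_1(-0.9) = (-0.9 - (-2))/(0 - (-2)) × (-0.9 - 2)/(0 - 2) = 0.797500
L_2(-0.9) = (-0.9 - (-2))/(2 - (-2)) × (-0.9 - 0)/(2 - 0) = -0.123750

P(-0.9) = (-10)×L_0(-0.9) + (-2)×L_1(-0.9) + 12×L_2(-0.9)
P(-0.9) = -6.342500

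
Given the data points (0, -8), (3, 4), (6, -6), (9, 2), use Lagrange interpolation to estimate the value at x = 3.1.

Lagrange interpolation formula:
P(x) = Σ yᵢ × Lᵢ(x)
where Lᵢ(x) = Π_{j≠i} (x - xⱼ)/(xᵢ - xⱼ)

L_0(3.1) = (3.1 - 3)/(0 - 3) × (3.1 - 6)/(0 - 6) × (3.1 - 9)/(0 - 9) = -0.010562
L_1(3.1) = (3.1 - 0)/(3 - 0) × (3.1 - 6)/(3 - 6) × (3.1 - 9)/(3 - 9) = 0.982241
L_2(3.1) = (3.1 - 0)/(6 - 0) × (3.1 - 3)/(6 - 3) × (3.1 - 9)/(6 - 9) = 0.033870
L_3(3.1) = (3.1 - 0)/(9 - 0) × (3.1 - 3)/(9 - 3) × (3.1 - 6)/(9 - 6) = -0.005549

P(3.1) = (-8)×L_0(3.1) + 4×L_1(3.1) + (-6)×L_2(3.1) + 2×L_3(3.1)
P(3.1) = 3.799136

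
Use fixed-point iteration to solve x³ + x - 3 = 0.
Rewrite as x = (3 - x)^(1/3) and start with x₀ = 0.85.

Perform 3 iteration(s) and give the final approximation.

Equation: x³ + x - 3 = 0
Fixed-point form: x = (3 - x)^(1/3)
x₀ = 0.85

x_1 = g(0.850000) = 1.290663
x_2 = g(1.290663) = 1.195664
x_3 = g(1.195664) = 1.217416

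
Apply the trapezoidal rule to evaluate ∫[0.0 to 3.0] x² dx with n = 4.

f(x) = x²
a = 0.0, b = 3.0, n = 4
h = (b - a)/n = 0.750000

Trapezoidal rule: (h/2)[f(x₀) + 2f(x₁) + 2f(x₂) + ... + f(xₙ)]

x_0 = 0.0000, f(x_0) = 0.000000, coefficient = 1
x_1 = 0.7500, f(x_1) = 0.562500, coefficient = 2
x_2 = 1.5000, f(x_2) = 2.250000, coefficient = 2
x_3 = 2.2500, f(x_3) = 5.062500, coefficient = 2
x_4 = 3.0000, f(x_4) = 9.000000, coefficient = 1

I ≈ (0.750000/2) × 24.750000 = 9.281250
Exact value: 9.000000
Error: 0.281250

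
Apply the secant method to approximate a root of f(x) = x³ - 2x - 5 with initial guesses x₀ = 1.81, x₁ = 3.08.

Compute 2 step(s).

f(x) = x³ - 2x - 5
x₀ = 1.81, x₁ = 3.08

Secant formula: x_{n+1} = x_n - f(x_n)(x_n - x_{n-1})/(f(x_n) - f(x_{n-1}))

Iteration 1:
  f(1.810000) = -2.690259
  f(3.080000) = 18.058112
  x_2 = 3.080000 - 18.058112×(3.080000 - 1.810000)/(18.058112 - (-2.690259))
       = 1.974670
Iteration 2:
  f(3.080000) = 18.058112
  f(1.974670) = -1.249469
  x_3 = 1.974670 - (-1.249469)×(1.974670 - 3.080000)/(-1.249469 - 18.058112)
       = 2.046200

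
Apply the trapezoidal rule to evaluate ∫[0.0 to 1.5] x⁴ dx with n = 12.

f(x) = x⁴
a = 0.0, b = 1.5, n = 12
h = (b - a)/n = 0.125000

Trapezoidal rule: (h/2)[f(x₀) + 2f(x₁) + 2f(x₂) + ... + f(xₙ)]

x_0 = 0.0000, f(x_0) = 0.000000, coefficient = 1
x_1 = 0.1250, f(x_1) = 0.000244, coefficient = 2
x_2 = 0.2500, f(x_2) = 0.003906, coefficient = 2
x_3 = 0.3750, f(x_3) = 0.019775, coefficient = 2
x_4 = 0.5000, f(x_4) = 0.062500, coefficient = 2
x_5 = 0.6250, f(x_5) = 0.152588, coefficient = 2
x_6 = 0.7500, f(x_6) = 0.316406, coefficient = 2
x_7 = 0.8750, f(x_7) = 0.586182, coefficient = 2
x_8 = 1.0000, f(x_8) = 1.000000, coefficient = 2
x_9 = 1.1250, f(x_9) = 1.601807, coefficient = 2
x_10 = 1.2500, f(x_10) = 2.441406, coefficient = 2
x_11 = 1.3750, f(x_11) = 3.574463, coefficient = 2
x_12 = 1.5000, f(x_12) = 5.062500, coefficient = 1

I ≈ (0.125000/2) × 24.581055 = 1.536316
Exact value: 1.518750
Error: 0.017566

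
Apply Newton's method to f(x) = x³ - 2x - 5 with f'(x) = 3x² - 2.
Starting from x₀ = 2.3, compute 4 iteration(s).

f(x) = x³ - 2x - 5
f'(x) = 3x² - 2
x₀ = 2.3

Newton-Raphson formula: x_{n+1} = x_n - f(x_n)/f'(x_n)

Iteration 1:
  f(2.300000) = 2.567000
  f'(2.300000) = 13.870000
  x_1 = 2.300000 - 2.567000/13.870000 = 2.114924
Iteration 2:
  f(2.114924) = 0.230006
  f'(2.114924) = 11.418714
  x_2 = 2.114924 - 0.230006/11.418714 = 2.094781
Iteration 3:
  f(2.094781) = 0.002566
  f'(2.094781) = 11.164327
  x_3 = 2.094781 - 0.002566/11.164327 = 2.094552
Iteration 4:
  f(2.094552) = 0.000000
  f'(2.094552) = 11.161438
  x_4 = 2.094552 - 0.000000/11.161438 = 2.094551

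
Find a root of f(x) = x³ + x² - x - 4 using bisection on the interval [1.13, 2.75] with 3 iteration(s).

f(x) = x³ + x² - x - 4
Initial interval: [1.13, 2.75]

Iteration 1:
  c_1 = (1.130000 + 2.750000)/2 = 1.940000
  f(c_1) = f(1.940000) = 5.124984
  f(a) × f(c) < 0, new interval: [1.130000, 1.940000]
Iteration 2:
  c_2 = (1.130000 + 1.940000)/2 = 1.535000
  f(c_2) = f(1.535000) = 0.438030
  f(a) × f(c) < 0, new interval: [1.130000, 1.535000]
Iteration 3:
  c_3 = (1.130000 + 1.535000)/2 = 1.332500
  f(c_3) = f(1.332500) = -1.191015
  f(a) × f(c) ≥ 0, new interval: [1.332500, 1.535000]

After 3 iteration(s), the approximation is c_3 = 1.332500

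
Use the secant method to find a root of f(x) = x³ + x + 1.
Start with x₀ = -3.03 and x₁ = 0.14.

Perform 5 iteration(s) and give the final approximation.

f(x) = x³ + x + 1
x₀ = -3.03, x₁ = 0.14

Secant formula: x_{n+1} = x_n - f(x_n)(x_n - x_{n-1})/(f(x_n) - f(x_{n-1}))

Iteration 1:
  f(-3.030000) = -29.848127
  f(0.140000) = 1.142744
  x_2 = 0.140000 - 1.142744×(0.140000 - (-3.030000))/(1.142744 - (-29.848127))
       = 0.023111
Iteration 2:
  f(0.140000) = 1.142744
  f(0.023111) = 1.023123
  x_3 = 0.023111 - 1.023123×(0.023111 - 0.140000)/(1.023123 - 1.142744)
       = -0.976648
Iteration 3:
  f(0.023111) = 1.023123
  f(-0.976648) = -0.908217
  x_4 = -0.976648 - (-0.908217)×(-0.976648 - 0.023111)/(-0.908217 - 1.023123)
       = -0.506510
Iteration 4:
  f(-0.976648) = -0.908217
  f(-0.506510) = 0.363545
  x_5 = -0.506510 - 0.363545×(-0.506510 - (-0.976648))/(0.363545 - (-0.908217))
       = -0.640903
Iteration 5:
  f(-0.506510) = 0.363545
  f(-0.640903) = 0.095842
  x_6 = -0.640903 - 0.095842×(-0.640903 - (-0.506510))/(0.095842 - 0.363545)
       = -0.689018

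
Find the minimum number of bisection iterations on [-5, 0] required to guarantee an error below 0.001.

We need (b-a)/2^n ≤ 0.001
(0 - (-5))/2^n ≤ 0.001
5/2^n ≤ 0.001
2^n ≥ 5000
n ≥ log₂(5000) = 12.29
n ≥ 13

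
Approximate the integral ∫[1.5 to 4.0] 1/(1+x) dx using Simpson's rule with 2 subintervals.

f(x) = 1/(1+x)
a = 1.5, b = 4.0, n = 2
h = (b - a)/n = 1.250000

Simpson's rule: (h/3)[f(x₀) + 4f(x₁) + 2f(x₂) + ... + f(xₙ)]

x_0 = 1.5000, f(x_0) = 0.400000, coefficient = 1
x_1 = 2.7500, f(x_1) = 0.266667, coefficient = 4
x_2 = 4.0000, f(x_2) = 0.200000, coefficient = 1

I ≈ (1.250000/3) × 1.666667 = 0.694444
Exact value: 0.693147
Error: 0.001297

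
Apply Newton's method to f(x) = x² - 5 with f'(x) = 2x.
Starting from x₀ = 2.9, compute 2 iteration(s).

f(x) = x² - 5
f'(x) = 2x
x₀ = 2.9

Newton-Raphson formula: x_{n+1} = x_n - f(x_n)/f'(x_n)

Iteration 1:
  f(2.900000) = 3.410000
  f'(2.900000) = 5.800000
  x_1 = 2.900000 - 3.410000/5.800000 = 2.312069
Iteration 2:
  f(2.312069) = 0.345663
  f'(2.312069) = 4.624138
  x_2 = 2.312069 - 0.345663/4.624138 = 2.237317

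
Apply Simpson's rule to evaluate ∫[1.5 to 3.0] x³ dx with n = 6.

f(x) = x³
a = 1.5, b = 3.0, n = 6
h = (b - a)/n = 0.250000

Simpson's rule: (h/3)[f(x₀) + 4f(x₁) + 2f(x₂) + ... + f(xₙ)]

x_0 = 1.5000, f(x_0) = 3.375000, coefficient = 1
x_1 = 1.7500, f(x_1) = 5.359375, coefficient = 4
x_2 = 2.0000, f(x_2) = 8.000000, coefficient = 2
x_3 = 2.2500, f(x_3) = 11.390625, coefficient = 4
x_4 = 2.5000, f(x_4) = 15.625000, coefficient = 2
x_5 = 2.7500, f(x_5) = 20.796875, coefficient = 4
x_6 = 3.0000, f(x_6) = 27.000000, coefficient = 1

I ≈ (0.250000/3) × 227.812500 = 18.984375
Exact value: 18.984375
Error: 0.000000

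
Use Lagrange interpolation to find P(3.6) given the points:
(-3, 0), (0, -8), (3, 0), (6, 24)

Lagrange interpolation formula:
P(x) = Σ yᵢ × Lᵢ(x)
where Lᵢ(x) = Π_{j≠i} (x - xⱼ)/(xᵢ - xⱼ)

L_0(3.6) = (3.6 - 0)/(-3 - 0) × (3.6 - 3)/(-3 - 3) × (3.6 - 6)/(-3 - 6) = 0.032000
L_1(3.6) = (3.6 - (-3))/(0 - (-3)) × (3.6 - 3)/(0 - 3) × (3.6 - 6)/(0 - 6) = -0.176000
L_2(3.6) = (3.6 - (-3))/(3 - (-3)) × (3.6 - 0)/(3 - 0) × (3.6 - 6)/(3 - 6) = 1.056000
L_3(3.6) = (3.6 - (-3))/(6 - (-3)) × (3.6 - 0)/(6 - 0) × (3.6 - 3)/(6 - 3) = 0.088000

P(3.6) = 0×L_0(3.6) + (-8)×L_1(3.6) + 0×L_2(3.6) + 24×L_3(3.6)
P(3.6) = 3.520000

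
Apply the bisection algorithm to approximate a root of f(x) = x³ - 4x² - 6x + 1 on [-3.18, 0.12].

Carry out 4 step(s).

f(x) = x³ - 4x² - 6x + 1
Initial interval: [-3.18, 0.12]

Iteration 1:
  c_1 = (-3.180000 + 0.120000)/2 = -1.530000
  f(c_1) = f(-1.530000) = -2.765177
  f(a) × f(c) ≥ 0, new interval: [-1.530000, 0.120000]
Iteration 2:
  c_2 = (-1.530000 + 0.120000)/2 = -0.705000
  f(c_2) = f(-0.705000) = 2.891497
  f(a) × f(c) < 0, new interval: [-1.530000, -0.705000]
Iteration 3:
  c_3 = (-1.530000 + (-0.705000))/2 = -1.117500
  f(c_3) = f(-1.117500) = 1.314234
  f(a) × f(c) < 0, new interval: [-1.530000, -1.117500]
Iteration 4:
  c_4 = (-1.530000 + (-1.117500))/2 = -1.323750
  f(c_4) = f(-1.323750) = -0.386382
  f(a) × f(c) ≥ 0, new interval: [-1.323750, -1.117500]

After 4 iteration(s), the approximation is c_4 = -1.323750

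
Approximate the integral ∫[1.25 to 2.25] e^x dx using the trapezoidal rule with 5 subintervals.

f(x) = e^x
a = 1.25, b = 2.25, n = 5
h = (b - a)/n = 0.200000

Trapezoidal rule: (h/2)[f(x₀) + 2f(x₁) + 2f(x₂) + ... + f(xₙ)]

x_0 = 1.2500, f(x_0) = 3.490343, coefficient = 1
x_1 = 1.4500, f(x_1) = 4.263115, coefficient = 2
x_2 = 1.6500, f(x_2) = 5.206980, coefficient = 2
x_3 = 1.8500, f(x_3) = 6.359820, coefficient = 2
x_4 = 2.0500, f(x_4) = 7.767901, coefficient = 2
x_5 = 2.2500, f(x_5) = 9.487736, coefficient = 1

I ≈ (0.200000/2) × 60.173709 = 6.017371
Exact value: 5.997393
Error: 0.019978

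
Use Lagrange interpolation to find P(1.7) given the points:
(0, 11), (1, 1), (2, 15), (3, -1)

Lagrange interpolation formula:
P(x) = Σ yᵢ × Lᵢ(x)
where Lᵢ(x) = Π_{j≠i} (x - xⱼ)/(xᵢ - xⱼ)

L_0(1.7) = (1.7 - 1)/(0 - 1) × (1.7 - 2)/(0 - 2) × (1.7 - 3)/(0 - 3) = -0.045500
L_1(1.7) = (1.7 - 0)/(1 - 0) × (1.7 - 2)/(1 - 2) × (1.7 - 3)/(1 - 3) = 0.331500
L_2(1.7) = (1.7 - 0)/(2 - 0) × (1.7 - 1)/(2 - 1) × (1.7 - 3)/(2 - 3) = 0.773500
L_3(1.7) = (1.7 - 0)/(3 - 0) × (1.7 - 1)/(3 - 1) × (1.7 - 2)/(3 - 2) = -0.059500

P(1.7) = 11×L_0(1.7) + 1×L_1(1.7) + 15×L_2(1.7) + (-1)×L_3(1.7)
P(1.7) = 11.493000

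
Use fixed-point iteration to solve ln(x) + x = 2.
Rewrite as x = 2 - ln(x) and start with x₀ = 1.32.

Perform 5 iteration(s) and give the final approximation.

Equation: ln(x) + x = 2
Fixed-point form: x = 2 - ln(x)
x₀ = 1.32

x_1 = g(1.320000) = 1.722368
x_2 = g(1.722368) = 1.456300
x_3 = g(1.456300) = 1.624101
x_4 = g(1.624101) = 1.515045
x_5 = g(1.515045) = 1.584555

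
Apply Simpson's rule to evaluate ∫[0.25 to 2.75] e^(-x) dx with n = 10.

f(x) = e^(-x)
a = 0.25, b = 2.75, n = 10
h = (b - a)/n = 0.250000

Simpson's rule: (h/3)[f(x₀) + 4f(x₁) + 2f(x₂) + ... + f(xₙ)]

x_0 = 0.2500, f(x_0) = 0.778801, coefficient = 1
x_1 = 0.5000, f(x_1) = 0.606531, coefficient = 4
x_2 = 0.7500, f(x_2) = 0.472367, coefficient = 2
x_3 = 1.0000, f(x_3) = 0.367879, coefficient = 4
x_4 = 1.2500, f(x_4) = 0.286505, coefficient = 2
x_5 = 1.5000, f(x_5) = 0.223130, coefficient = 4
x_6 = 1.7500, f(x_6) = 0.173774, coefficient = 2
x_7 = 2.0000, f(x_7) = 0.135335, coefficient = 4
x_8 = 2.2500, f(x_8) = 0.105399, coefficient = 2
x_9 = 2.5000, f(x_9) = 0.082085, coefficient = 4
x_10 = 2.7500, f(x_10) = 0.063928, coefficient = 1

I ≈ (0.250000/3) × 8.578660 = 0.714888
Exact value: 0.714873
Error: 0.000015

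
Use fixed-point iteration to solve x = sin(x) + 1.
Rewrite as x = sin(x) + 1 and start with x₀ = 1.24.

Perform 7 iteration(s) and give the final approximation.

Equation: x = sin(x) + 1
Fixed-point form: x = sin(x) + 1
x₀ = 1.24

x_1 = g(1.240000) = 1.945784
x_2 = g(1.945784) = 1.930512
x_3 = g(1.930512) = 1.935997
x_4 = g(1.935997) = 1.934052
x_5 = g(1.934052) = 1.934745
x_6 = g(1.934745) = 1.934499
x_7 = g(1.934499) = 1.934586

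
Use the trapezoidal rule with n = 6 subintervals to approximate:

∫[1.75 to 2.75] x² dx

f(x) = x²
a = 1.75, b = 2.75, n = 6
h = (b - a)/n = 0.166667

Trapezoidal rule: (h/2)[f(x₀) + 2f(x₁) + 2f(x₂) + ... + f(xₙ)]

x_0 = 1.7500, f(x_0) = 3.062500, coefficient = 1
x_1 = 1.9167, f(x_1) = 3.673611, coefficient = 2
x_2 = 2.0833, f(x_2) = 4.340278, coefficient = 2
x_3 = 2.2500, f(x_3) = 5.062500, coefficient = 2
x_4 = 2.4167, f(x_4) = 5.840278, coefficient = 2
x_5 = 2.5833, f(x_5) = 6.673611, coefficient = 2
x_6 = 2.7500, f(x_6) = 7.562500, coefficient = 1

I ≈ (0.166667/2) × 61.805556 = 5.150463
Exact value: 5.145833
Error: 0.004630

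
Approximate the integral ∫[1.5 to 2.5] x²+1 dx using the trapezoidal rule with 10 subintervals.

f(x) = x²+1
a = 1.5, b = 2.5, n = 10
h = (b - a)/n = 0.100000

Trapezoidal rule: (h/2)[f(x₀) + 2f(x₁) + 2f(x₂) + ... + f(xₙ)]

x_0 = 1.5000, f(x_0) = 3.250000, coefficient = 1
x_1 = 1.6000, f(x_1) = 3.560000, coefficient = 2
x_2 = 1.7000, f(x_2) = 3.890000, coefficient = 2
x_3 = 1.8000, f(x_3) = 4.240000, coefficient = 2
x_4 = 1.9000, f(x_4) = 4.610000, coefficient = 2
x_5 = 2.0000, f(x_5) = 5.000000, coefficient = 2
x_6 = 2.1000, f(x_6) = 5.410000, coefficient = 2
x_7 = 2.2000, f(x_7) = 5.840000, coefficient = 2
x_8 = 2.3000, f(x_8) = 6.290000, coefficient = 2
x_9 = 2.4000, f(x_9) = 6.760000, coefficient = 2
x_10 = 2.5000, f(x_10) = 7.250000, coefficient = 1

I ≈ (0.100000/2) × 101.700000 = 5.085000
Exact value: 5.083333
Error: 0.001667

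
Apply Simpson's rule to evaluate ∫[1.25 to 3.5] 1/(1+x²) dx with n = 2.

f(x) = 1/(1+x²)
a = 1.25, b = 3.5, n = 2
h = (b - a)/n = 1.125000

Simpson's rule: (h/3)[f(x₀) + 4f(x₁) + 2f(x₂) + ... + f(xₙ)]

x_0 = 1.2500, f(x_0) = 0.390244, coefficient = 1
x_1 = 2.3750, f(x_1) = 0.150588, coefficient = 4
x_2 = 3.5000, f(x_2) = 0.075472, coefficient = 1

I ≈ (1.125000/3) × 1.068069 = 0.400526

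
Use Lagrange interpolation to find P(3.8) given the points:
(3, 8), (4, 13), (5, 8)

Lagrange interpolation formula:
P(x) = Σ yᵢ × Lᵢ(x)
where Lᵢ(x) = Π_{j≠i} (x - xⱼ)/(xᵢ - xⱼ)

L_0(3.8) = (3.8 - 4)/(3 - 4) × (3.8 - 5)/(3 - 5) = 0.120000
L_1(3.8) = (3.8 - 3)/(4 - 3) × (3.8 - 5)/(4 - 5) = 0.960000
L_2(3.8) = (3.8 - 3)/(5 - 3) × (3.8 - 4)/(5 - 4) = -0.080000

P(3.8) = 8×L_0(3.8) + 13×L_1(3.8) + 8×L_2(3.8)
P(3.8) = 12.800000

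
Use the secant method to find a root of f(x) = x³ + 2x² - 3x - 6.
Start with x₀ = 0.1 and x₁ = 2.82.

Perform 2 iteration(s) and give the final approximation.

f(x) = x³ + 2x² - 3x - 6
x₀ = 0.1, x₁ = 2.82

Secant formula: x_{n+1} = x_n - f(x_n)(x_n - x_{n-1})/(f(x_n) - f(x_{n-1}))

Iteration 1:
  f(0.100000) = -6.279000
  f(2.820000) = 23.870568
  x_2 = 2.820000 - 23.870568×(2.820000 - 0.100000)/(23.870568 - (-6.279000))
       = 0.666472
Iteration 2:
  f(2.820000) = 23.870568
  f(0.666472) = -6.815010
  x_3 = 0.666472 - (-6.815010)×(0.666472 - 2.820000)/(-6.815010 - 23.870568)
       = 1.144752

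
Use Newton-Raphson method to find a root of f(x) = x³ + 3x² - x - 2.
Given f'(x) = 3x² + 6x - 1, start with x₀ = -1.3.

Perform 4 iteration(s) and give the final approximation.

f(x) = x³ + 3x² - x - 2
f'(x) = 3x² + 6x - 1
x₀ = -1.3

Newton-Raphson formula: x_{n+1} = x_n - f(x_n)/f'(x_n)

Iteration 1:
  f(-1.300000) = 2.173000
  f'(-1.300000) = -3.730000
  x_1 = -1.300000 - 2.173000/(-3.730000) = -0.717426
Iteration 2:
  f(-0.717426) = -0.107732
  f'(-0.717426) = -3.760456
  x_2 = -0.717426 - (-0.107732)/(-3.760456) = -0.746075
Iteration 3:
  f(-0.746075) = 0.000672
  f'(-0.746075) = -3.806566
  x_3 = -0.746075 - 0.000672/(-3.806566) = -0.745898
Iteration 4:
  f(-0.745898) = 0.000000
  f'(-0.745898) = -3.806297
  x_4 = -0.745898 - 0.000000/(-3.806297) = -0.745898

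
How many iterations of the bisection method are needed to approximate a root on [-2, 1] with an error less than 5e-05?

We need (b-a)/2^n ≤ 5e-05
(1 - (-2))/2^n ≤ 5e-05
3/2^n ≤ 5e-05
2^n ≥ 60000
n ≥ log₂(60000) = 15.87
n ≥ 16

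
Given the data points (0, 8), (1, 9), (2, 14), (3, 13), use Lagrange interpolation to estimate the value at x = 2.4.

Lagrange interpolation formula:
P(x) = Σ yᵢ × Lᵢ(x)
where Lᵢ(x) = Π_{j≠i} (x - xⱼ)/(xᵢ - xⱼ)

L_0(2.4) = (2.4 - 1)/(0 - 1) × (2.4 - 2)/(0 - 2) × (2.4 - 3)/(0 - 3) = 0.056000
L_1(2.4) = (2.4 - 0)/(1 - 0) × (2.4 - 2)/(1 - 2) × (2.4 - 3)/(1 - 3) = -0.288000
L_2(2.4) = (2.4 - 0)/(2 - 0) × (2.4 - 1)/(2 - 1) × (2.4 - 3)/(2 - 3) = 1.008000
L_3(2.4) = (2.4 - 0)/(3 - 0) × (2.4 - 1)/(3 - 1) × (2.4 - 2)/(3 - 2) = 0.224000

P(2.4) = 8×L_0(2.4) + 9×L_1(2.4) + 14×L_2(2.4) + 13×L_3(2.4)
P(2.4) = 14.880000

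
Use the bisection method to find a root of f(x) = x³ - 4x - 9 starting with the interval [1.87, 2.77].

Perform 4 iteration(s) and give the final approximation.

f(x) = x³ - 4x - 9
Initial interval: [1.87, 2.77]

Iteration 1:
  c_1 = (1.870000 + 2.770000)/2 = 2.320000
  f(c_1) = f(2.320000) = -5.792832
  f(a) × f(c) ≥ 0, new interval: [2.320000, 2.770000]
Iteration 2:
  c_2 = (2.320000 + 2.770000)/2 = 2.545000
  f(c_2) = f(2.545000) = -2.695971
  f(a) × f(c) ≥ 0, new interval: [2.545000, 2.770000]
Iteration 3:
  c_3 = (2.545000 + 2.770000)/2 = 2.657500
  f(c_3) = f(2.657500) = -0.861921
  f(a) × f(c) ≥ 0, new interval: [2.657500, 2.770000]
Iteration 4:
  c_4 = (2.657500 + 2.770000)/2 = 2.713750
  f(c_4) = f(2.713750) = 0.130247
  f(a) × f(c) < 0, new interval: [2.657500, 2.713750]

After 4 iteration(s), the approximation is c_4 = 2.713750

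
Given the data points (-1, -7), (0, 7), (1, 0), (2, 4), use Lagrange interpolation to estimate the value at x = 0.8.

Lagrange interpolation formula:
P(x) = Σ yᵢ × Lᵢ(x)
where Lᵢ(x) = Π_{j≠i} (x - xⱼ)/(xᵢ - xⱼ)

L_0(0.8) = (0.8 - 0)/(-1 - 0) × (0.8 - 1)/(-1 - 1) × (0.8 - 2)/(-1 - 2) = -0.032000
L_1(0.8) = (0.8 - (-1))/(0 - (-1)) × (0.8 - 1)/(0 - 1) × (0.8 - 2)/(0 - 2) = 0.216000
L_2(0.8) = (0.8 - (-1))/(1 - (-1)) × (0.8 - 0)/(1 - 0) × (0.8 - 2)/(1 - 2) = 0.864000
L_3(0.8) = (0.8 - (-1))/(2 - (-1)) × (0.8 - 0)/(2 - 0) × (0.8 - 1)/(2 - 1) = -0.048000

P(0.8) = (-7)×L_0(0.8) + 7×L_1(0.8) + 0×L_2(0.8) + 4×L_3(0.8)
P(0.8) = 1.544000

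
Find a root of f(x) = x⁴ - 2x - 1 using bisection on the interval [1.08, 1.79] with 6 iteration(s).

f(x) = x⁴ - 2x - 1
Initial interval: [1.08, 1.79]

Iteration 1:
  c_1 = (1.080000 + 1.790000)/2 = 1.435000
  f(c_1) = f(1.435000) = 0.370408
  f(a) × f(c) < 0, new interval: [1.080000, 1.435000]
Iteration 2:
  c_2 = (1.080000 + 1.435000)/2 = 1.257500
  f(c_2) = f(1.257500) = -1.014471
  f(a) × f(c) ≥ 0, new interval: [1.257500, 1.435000]
Iteration 3:
  c_3 = (1.257500 + 1.435000)/2 = 1.346250
  f(c_3) = f(1.346250) = -0.407746
  f(a) × f(c) ≥ 0, new interval: [1.346250, 1.435000]
Iteration 4:
  c_4 = (1.346250 + 1.435000)/2 = 1.390625
  f(c_4) = f(1.390625) = -0.041521
  f(a) × f(c) ≥ 0, new interval: [1.390625, 1.435000]
Iteration 5:
  c_5 = (1.390625 + 1.435000)/2 = 1.412813
  f(c_5) = f(1.412813) = 0.158547
  f(a) × f(c) < 0, new interval: [1.390625, 1.412813]
Iteration 6:
  c_6 = (1.390625 + 1.412813)/2 = 1.401719
  f(c_6) = f(1.401719) = 0.057062
  f(a) × f(c) < 0, new interval: [1.390625, 1.401719]

After 6 iteration(s), the approximation is c_6 = 1.401719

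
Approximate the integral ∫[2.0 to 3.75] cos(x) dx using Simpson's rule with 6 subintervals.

f(x) = cos(x)
a = 2.0, b = 3.75, n = 6
h = (b - a)/n = 0.291667

Simpson's rule: (h/3)[f(x₀) + 4f(x₁) + 2f(x₂) + ... + f(xₙ)]

x_0 = 2.0000, f(x_0) = -0.416147, coefficient = 1
x_1 = 2.2917, f(x_1) = -0.660039, coefficient = 4
x_2 = 2.5833, f(x_2) = -0.848178, coefficient = 2
x_3 = 2.8750, f(x_3) = -0.964674, coefficient = 4
x_4 = 3.1667, f(x_4) = -0.999686, coefficient = 2
x_5 = 3.4583, f(x_5) = -0.950256, coefficient = 4
x_6 = 3.7500, f(x_6) = -0.820559, coefficient = 1

I ≈ (0.291667/3) × -15.232309 = -1.480919
Exact value: -1.480859
Error: 0.000060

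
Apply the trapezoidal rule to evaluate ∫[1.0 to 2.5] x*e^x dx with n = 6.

f(x) = x*e^x
a = 1.0, b = 2.5, n = 6
h = (b - a)/n = 0.250000

Trapezoidal rule: (h/2)[f(x₀) + 2f(x₁) + 2f(x₂) + ... + f(xₙ)]

x_0 = 1.0000, f(x_0) = 2.718282, coefficient = 1
x_1 = 1.2500, f(x_1) = 4.362929, coefficient = 2
x_2 = 1.5000, f(x_2) = 6.722534, coefficient = 2
x_3 = 1.7500, f(x_3) = 10.070555, coefficient = 2
x_4 = 2.0000, f(x_4) = 14.778112, coefficient = 2
x_5 = 2.2500, f(x_5) = 21.347406, coefficient = 2
x_6 = 2.5000, f(x_6) = 30.456235, coefficient = 1

I ≈ (0.250000/2) × 147.737586 = 18.467198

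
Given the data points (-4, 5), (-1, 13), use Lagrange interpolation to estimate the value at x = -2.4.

Lagrange interpolation formula:
P(x) = Σ yᵢ × Lᵢ(x)
where Lᵢ(x) = Π_{j≠i} (x - xⱼ)/(xᵢ - xⱼ)

L_0(-2.4) = (-2.4 - (-1))/(-4 - (-1)) = 0.466667
L_1(-2.4) = (-2.4 - (-4))/(-1 - (-4)) = 0.533333

P(-2.4) = 5×L_0(-2.4) + 13×L_1(-2.4)
P(-2.4) = 9.266667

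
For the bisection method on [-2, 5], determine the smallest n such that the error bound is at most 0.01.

We need (b-a)/2^n ≤ 0.01
(5 - (-2))/2^n ≤ 0.01
7/2^n ≤ 0.01
2^n ≥ 700
n ≥ log₂(700) = 9.45
n ≥ 10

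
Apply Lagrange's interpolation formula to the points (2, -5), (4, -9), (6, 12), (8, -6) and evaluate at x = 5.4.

Lagrange interpolation formula:
P(x) = Σ yᵢ × Lᵢ(x)
where Lᵢ(x) = Π_{j≠i} (x - xⱼ)/(xᵢ - xⱼ)

L_0(5.4) = (5.4 - 4)/(2 - 4) × (5.4 - 6)/(2 - 6) × (5.4 - 8)/(2 - 8) = -0.045500
L_1(5.4) = (5.4 - 2)/(4 - 2) × (5.4 - 6)/(4 - 6) × (5.4 - 8)/(4 - 8) = 0.331500
L_2(5.4) = (5.4 - 2)/(6 - 2) × (5.4 - 4)/(6 - 4) × (5.4 - 8)/(6 - 8) = 0.773500
L_3(5.4) = (5.4 - 2)/(8 - 2) × (5.4 - 4)/(8 - 4) × (5.4 - 6)/(8 - 6) = -0.059500

P(5.4) = (-5)×L_0(5.4) + (-9)×L_1(5.4) + 12×L_2(5.4) + (-6)×L_3(5.4)
P(5.4) = 6.883000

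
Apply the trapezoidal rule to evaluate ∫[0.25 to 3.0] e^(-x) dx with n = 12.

f(x) = e^(-x)
a = 0.25, b = 3.0, n = 12
h = (b - a)/n = 0.229167

Trapezoidal rule: (h/2)[f(x₀) + 2f(x₁) + 2f(x₂) + ... + f(xₙ)]

x_0 = 0.2500, f(x_0) = 0.778801, coefficient = 1
x_1 = 0.4792, f(x_1) = 0.619299, coefficient = 2
x_2 = 0.7083, f(x_2) = 0.492464, coefficient = 2
x_3 = 0.9375, f(x_3) = 0.391606, coefficient = 2
x_4 = 1.1667, f(x_4) = 0.311403, coefficient = 2
x_5 = 1.3958, f(x_5) = 0.247627, coefficient = 2
x_6 = 1.6250, f(x_6) = 0.196912, coefficient = 2
x_7 = 1.8542, f(x_7) = 0.156583, coefficient = 2
x_8 = 2.0833, f(x_8) = 0.124514, coefficient = 2
x_9 = 2.3125, f(x_9) = 0.099013, coefficient = 2
x_10 = 2.5417, f(x_10) = 0.078735, coefficient = 2
x_11 = 2.7708, f(x_11) = 0.062610, coefficient = 2
x_12 = 3.0000, f(x_12) = 0.049787, coefficient = 1

I ≈ (0.229167/2) × 6.390121 = 0.732201
Exact value: 0.729014
Error: 0.003188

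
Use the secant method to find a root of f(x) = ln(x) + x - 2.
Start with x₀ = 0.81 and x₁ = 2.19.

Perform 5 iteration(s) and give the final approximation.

f(x) = ln(x) + x - 2
x₀ = 0.81, x₁ = 2.19

Secant formula: x_{n+1} = x_n - f(x_n)(x_n - x_{n-1})/(f(x_n) - f(x_{n-1}))

Iteration 1:
  f(0.810000) = -1.400721
  f(2.190000) = 0.973902
  x_2 = 2.190000 - 0.973902×(2.190000 - 0.810000)/(0.973902 - (-1.400721))
       = 1.624022
Iteration 2:
  f(2.190000) = 0.973902
  f(1.624022) = 0.108928
  x_3 = 1.624022 - 0.108928×(1.624022 - 2.190000)/(0.108928 - 0.973902)
       = 1.552747
Iteration 3:
  f(1.624022) = 0.108928
  f(1.552747) = -0.007227
  x_4 = 1.552747 - (-0.007227)×(1.552747 - 1.624022)/(-0.007227 - 0.108928)
       = 1.557182
Iteration 4:
  f(1.552747) = -0.007227
  f(1.557182) = 0.000060
  x_5 = 1.557182 - 0.000060×(1.557182 - 1.552747)/(0.000060 - (-0.007227))
       = 1.557146
Iteration 5:
  f(1.557182) = 0.000060
  f(1.557146) = 0.000000
  x_6 = 1.557146 - 0.000000×(1.557146 - 1.557182)/(0.000000 - 0.000060)
       = 1.557146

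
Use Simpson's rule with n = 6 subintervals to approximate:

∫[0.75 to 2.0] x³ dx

f(x) = x³
a = 0.75, b = 2.0, n = 6
h = (b - a)/n = 0.208333

Simpson's rule: (h/3)[f(x₀) + 4f(x₁) + 2f(x₂) + ... + f(xₙ)]

x_0 = 0.7500, f(x_0) = 0.421875, coefficient = 1
x_1 = 0.9583, f(x_1) = 0.880136, coefficient = 4
x_2 = 1.1667, f(x_2) = 1.587963, coefficient = 2
x_3 = 1.3750, f(x_3) = 2.599609, coefficient = 4
x_4 = 1.5833, f(x_4) = 3.969329, coefficient = 2
x_5 = 1.7917, f(x_5) = 5.751374, coefficient = 4
x_6 = 2.0000, f(x_6) = 8.000000, coefficient = 1

I ≈ (0.208333/3) × 56.460938 = 3.920898
Exact value: 3.920898
Error: 0.000000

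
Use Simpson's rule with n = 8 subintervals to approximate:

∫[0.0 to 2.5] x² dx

f(x) = x²
a = 0.0, b = 2.5, n = 8
h = (b - a)/n = 0.312500

Simpson's rule: (h/3)[f(x₀) + 4f(x₁) + 2f(x₂) + ... + f(xₙ)]

x_0 = 0.0000, f(x_0) = 0.000000, coefficient = 1
x_1 = 0.3125, f(x_1) = 0.097656, coefficient = 4
x_2 = 0.6250, f(x_2) = 0.390625, coefficient = 2
x_3 = 0.9375, f(x_3) = 0.878906, coefficient = 4
x_4 = 1.2500, f(x_4) = 1.562500, coefficient = 2
x_5 = 1.5625, f(x_5) = 2.441406, coefficient = 4
x_6 = 1.8750, f(x_6) = 3.515625, coefficient = 2
x_7 = 2.1875, f(x_7) = 4.785156, coefficient = 4
x_8 = 2.5000, f(x_8) = 6.250000, coefficient = 1

I ≈ (0.312500/3) × 50.000000 = 5.208333
Exact value: 5.208333
Error: 0.000000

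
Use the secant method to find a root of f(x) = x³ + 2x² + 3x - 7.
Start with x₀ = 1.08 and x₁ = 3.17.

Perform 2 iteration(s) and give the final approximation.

f(x) = x³ + 2x² + 3x - 7
x₀ = 1.08, x₁ = 3.17

Secant formula: x_{n+1} = x_n - f(x_n)(x_n - x_{n-1})/(f(x_n) - f(x_{n-1}))

Iteration 1:
  f(1.080000) = -0.167488
  f(3.170000) = 54.462813
  x_2 = 3.170000 - 54.462813×(3.170000 - 1.080000)/(54.462813 - (-0.167488))
       = 1.086408
Iteration 2:
  f(3.170000) = 54.462813
  f(1.086408) = -0.097947
  x_3 = 1.086408 - (-0.097947)×(1.086408 - 3.170000)/(-0.097947 - 54.462813)
       = 1.090148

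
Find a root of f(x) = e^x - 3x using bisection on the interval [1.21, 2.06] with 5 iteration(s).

f(x) = e^x - 3x
Initial interval: [1.21, 2.06]

Iteration 1:
  c_1 = (1.210000 + 2.060000)/2 = 1.635000
  f(c_1) = f(1.635000) = 0.224458
  f(a) × f(c) < 0, new interval: [1.210000, 1.635000]
Iteration 2:
  c_2 = (1.210000 + 1.635000)/2 = 1.422500
  f(c_2) = f(1.422500) = -0.120024
  f(a) × f(c) ≥ 0, new interval: [1.422500, 1.635000]
Iteration 3:
  c_3 = (1.422500 + 1.635000)/2 = 1.528750
  f(c_3) = f(1.528750) = 0.026158
  f(a) × f(c) < 0, new interval: [1.422500, 1.528750]
Iteration 4:
  c_4 = (1.422500 + 1.528750)/2 = 1.475625
  f(c_4) = f(1.475625) = -0.053106
  f(a) × f(c) ≥ 0, new interval: [1.475625, 1.528750]
Iteration 5:
  c_5 = (1.475625 + 1.528750)/2 = 1.502188
  f(c_5) = f(1.502188) = -0.015059
  f(a) × f(c) ≥ 0, new interval: [1.502188, 1.528750]

After 5 iteration(s), the approximation is c_5 = 1.502188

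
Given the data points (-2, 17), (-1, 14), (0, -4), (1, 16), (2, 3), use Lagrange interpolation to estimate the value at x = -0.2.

Lagrange interpolation formula:
P(x) = Σ yᵢ × Lᵢ(x)
where Lᵢ(x) = Π_{j≠i} (x - xⱼ)/(xᵢ - xⱼ)

L_0(-0.2) = (-0.2 - (-1))/(-2 - (-1)) × (-0.2 - 0)/(-2 - 0) × (-0.2 - 1)/(-2 - 1) × (-0.2 - 2)/(-2 - 2) = -0.017600
L_1(-0.2) = (-0.2 - (-2))/(-1 - (-2)) × (-0.2 - 0)/(-1 - 0) × (-0.2 - 1)/(-1 - 1) × (-0.2 - 2)/(-1 - 2) = 0.158400
L_2(-0.2) = (-0.2 - (-2))/(0 - (-2)) × (-0.2 - (-1))/(0 - (-1)) × (-0.2 - 1)/(0 - 1) × (-0.2 - 2)/(0 - 2) = 0.950400
L_3(-0.2) = (-0.2 - (-2))/(1 - (-2)) × (-0.2 - (-1))/(1 - (-1)) × (-0.2 - 0)/(1 - 0) × (-0.2 - 2)/(1 - 2) = -0.105600
L_4(-0.2) = (-0.2 - (-2))/(2 - (-2)) × (-0.2 - (-1))/(2 - (-1)) × (-0.2 - 0)/(2 - 0) × (-0.2 - 1)/(2 - 1) = 0.014400

P(-0.2) = 17×L_0(-0.2) + 14×L_1(-0.2) + (-4)×L_2(-0.2) + 16×L_3(-0.2) + 3×L_4(-0.2)
P(-0.2) = -3.529600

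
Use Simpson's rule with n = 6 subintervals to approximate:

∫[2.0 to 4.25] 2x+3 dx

f(x) = 2x+3
a = 2.0, b = 4.25, n = 6
h = (b - a)/n = 0.375000

Simpson's rule: (h/3)[f(x₀) + 4f(x₁) + 2f(x₂) + ... + f(xₙ)]

x_0 = 2.0000, f(x_0) = 7.000000, coefficient = 1
x_1 = 2.3750, f(x_1) = 7.750000, coefficient = 4
x_2 = 2.7500, f(x_2) = 8.500000, coefficient = 2
x_3 = 3.1250, f(x_3) = 9.250000, coefficient = 4
x_4 = 3.5000, f(x_4) = 10.000000, coefficient = 2
x_5 = 3.8750, f(x_5) = 10.750000, coefficient = 4
x_6 = 4.2500, f(x_6) = 11.500000, coefficient = 1

I ≈ (0.375000/3) × 166.500000 = 20.812500
Exact value: 20.812500
Error: 0.000000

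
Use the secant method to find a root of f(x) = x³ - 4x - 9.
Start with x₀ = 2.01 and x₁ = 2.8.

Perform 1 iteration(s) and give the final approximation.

f(x) = x³ - 4x - 9
x₀ = 2.01, x₁ = 2.8

Secant formula: x_{n+1} = x_n - f(x_n)(x_n - x_{n-1})/(f(x_n) - f(x_{n-1}))

Iteration 1:
  f(2.010000) = -8.919399
  f(2.800000) = 1.752000
  x_2 = 2.800000 - 1.752000×(2.800000 - 2.010000)/(1.752000 - (-8.919399))
       = 2.670300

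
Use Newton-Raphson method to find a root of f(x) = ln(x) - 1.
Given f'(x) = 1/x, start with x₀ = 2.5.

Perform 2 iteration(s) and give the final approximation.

f(x) = ln(x) - 1
f'(x) = 1/x
x₀ = 2.5

Newton-Raphson formula: x_{n+1} = x_n - f(x_n)/f'(x_n)

Iteration 1:
  f(2.500000) = -0.083709
  f'(2.500000) = 0.400000
  x_1 = 2.500000 - (-0.083709)/0.400000 = 2.709273
Iteration 2:
  f(2.709273) = -0.003320
  f'(2.709273) = 0.369103
  x_2 = 2.709273 - (-0.003320)/0.369103 = 2.718267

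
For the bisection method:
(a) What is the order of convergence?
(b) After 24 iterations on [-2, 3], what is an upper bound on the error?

(a) Bisection has linear (order 1) convergence; the error is halved each step.

(b) Error bound = (b-a)/2^n = (3 - (-2))/2^{24}
    = 5/2^{24}

(a) 1 (linear); (b) error ≤ 2.98e-07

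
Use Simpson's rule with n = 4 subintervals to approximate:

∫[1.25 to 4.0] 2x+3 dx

f(x) = 2x+3
a = 1.25, b = 4.0, n = 4
h = (b - a)/n = 0.687500

Simpson's rule: (h/3)[f(x₀) + 4f(x₁) + 2f(x₂) + ... + f(xₙ)]

x_0 = 1.2500, f(x_0) = 5.500000, coefficient = 1
x_1 = 1.9375, f(x_1) = 6.875000, coefficient = 4
x_2 = 2.6250, f(x_2) = 8.250000, coefficient = 2
x_3 = 3.3125, f(x_3) = 9.625000, coefficient = 4
x_4 = 4.0000, f(x_4) = 11.000000, coefficient = 1

I ≈ (0.687500/3) × 99.000000 = 22.687500
Exact value: 22.687500
Error: 0.000000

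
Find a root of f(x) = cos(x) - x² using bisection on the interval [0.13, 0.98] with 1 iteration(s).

f(x) = cos(x) - x²
Initial interval: [0.13, 0.98]

Iteration 1:
  c_1 = (0.130000 + 0.980000)/2 = 0.555000
  f(c_1) = f(0.555000) = 0.541875
  f(a) × f(c) ≥ 0, new interval: [0.555000, 0.980000]

After 1 iteration(s), the approximation is c_1 = 0.555000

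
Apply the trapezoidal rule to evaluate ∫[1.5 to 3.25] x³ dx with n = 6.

f(x) = x³
a = 1.5, b = 3.25, n = 6
h = (b - a)/n = 0.291667

Trapezoidal rule: (h/2)[f(x₀) + 2f(x₁) + 2f(x₂) + ... + f(xₙ)]

x_0 = 1.5000, f(x_0) = 3.375000, coefficient = 1
x_1 = 1.7917, f(x_1) = 5.751374, coefficient = 2
x_2 = 2.0833, f(x_2) = 9.042245, coefficient = 2
x_3 = 2.3750, f(x_3) = 13.396484, coefficient = 2
x_4 = 2.6667, f(x_4) = 18.962963, coefficient = 2
x_5 = 2.9583, f(x_5) = 25.890553, coefficient = 2
x_6 = 3.2500, f(x_6) = 34.328125, coefficient = 1

I ≈ (0.291667/2) × 183.790365 = 26.802762
Exact value: 26.625977
Error: 0.176785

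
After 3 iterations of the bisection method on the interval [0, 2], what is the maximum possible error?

Bisection error bound: |error| ≤ (b-a)/2^n
|error| ≤ (2 - 0)/2^3 = 2/2^3
|error| ≤ 0.2500000000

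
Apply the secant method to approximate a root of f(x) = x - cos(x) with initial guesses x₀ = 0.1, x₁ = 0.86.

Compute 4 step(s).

f(x) = x - cos(x)
x₀ = 0.1, x₁ = 0.86

Secant formula: x_{n+1} = x_n - f(x_n)(x_n - x_{n-1})/(f(x_n) - f(x_{n-1}))

Iteration 1:
  f(0.100000) = -0.895004
  f(0.860000) = 0.207563
  x_2 = 0.860000 - 0.207563×(0.860000 - 0.100000)/(0.207563 - (-0.895004))
       = 0.716927
Iteration 2:
  f(0.860000) = 0.207563
  f(0.716927) = -0.036901
  x_3 = 0.716927 - (-0.036901)×(0.716927 - 0.860000)/(-0.036901 - 0.207563)
       = 0.738524
Iteration 3:
  f(0.716927) = -0.036901
  f(0.738524) = -0.000940
  x_4 = 0.738524 - (-0.000940)×(0.738524 - 0.716927)/(-0.000940 - (-0.036901))
       = 0.739088
Iteration 4:
  f(0.738524) = -0.000940
  f(0.739088) = 0.000005
  x_5 = 0.739088 - 0.000005×(0.739088 - 0.738524)/(0.000005 - (-0.000940))
       = 0.739085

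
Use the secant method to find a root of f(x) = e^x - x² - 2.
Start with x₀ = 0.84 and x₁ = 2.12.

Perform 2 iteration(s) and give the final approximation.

f(x) = e^x - x² - 2
x₀ = 0.84, x₁ = 2.12

Secant formula: x_{n+1} = x_n - f(x_n)(x_n - x_{n-1})/(f(x_n) - f(x_{n-1}))

Iteration 1:
  f(0.840000) = -0.389233
  f(2.120000) = 1.836737
  x_2 = 2.120000 - 1.836737×(2.120000 - 0.840000)/(1.836737 - (-0.389233))
       = 1.063821
Iteration 2:
  f(2.120000) = 1.836737
  f(1.063821) = -0.234294
  x_3 = 1.063821 - (-0.234294)×(1.063821 - 2.120000)/(-0.234294 - 1.836737)
       = 1.183306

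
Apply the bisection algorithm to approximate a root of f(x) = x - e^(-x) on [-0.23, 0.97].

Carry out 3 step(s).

f(x) = x - e^(-x)
Initial interval: [-0.23, 0.97]

Iteration 1:
  c_1 = (-0.230000 + 0.970000)/2 = 0.370000
  f(c_1) = f(0.370000) = -0.320734
  f(a) × f(c) ≥ 0, new interval: [0.370000, 0.970000]
Iteration 2:
  c_2 = (0.370000 + 0.970000)/2 = 0.670000
  f(c_2) = f(0.670000) = 0.158291
  f(a) × f(c) < 0, new interval: [0.370000, 0.670000]
Iteration 3:
  c_3 = (0.370000 + 0.670000)/2 = 0.520000
  f(c_3) = f(0.520000) = -0.074521
  f(a) × f(c) ≥ 0, new interval: [0.520000, 0.670000]

After 3 iteration(s), the approximation is c_3 = 0.520000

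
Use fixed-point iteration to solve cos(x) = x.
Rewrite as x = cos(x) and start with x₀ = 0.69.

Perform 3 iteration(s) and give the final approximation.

Equation: cos(x) = x
Fixed-point form: x = cos(x)
x₀ = 0.69

x_1 = g(0.690000) = 0.771246
x_2 = g(0.771246) = 0.717043
x_3 = g(0.717043) = 0.753752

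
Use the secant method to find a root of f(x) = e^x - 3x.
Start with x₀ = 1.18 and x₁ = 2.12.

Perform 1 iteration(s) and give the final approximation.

f(x) = e^x - 3x
x₀ = 1.18, x₁ = 2.12

Secant formula: x_{n+1} = x_n - f(x_n)(x_n - x_{n-1})/(f(x_n) - f(x_{n-1}))

Iteration 1:
  f(1.180000) = -0.285626
  f(2.120000) = 1.971137
  x_2 = 2.120000 - 1.971137×(2.120000 - 1.180000)/(1.971137 - (-0.285626))
       = 1.298970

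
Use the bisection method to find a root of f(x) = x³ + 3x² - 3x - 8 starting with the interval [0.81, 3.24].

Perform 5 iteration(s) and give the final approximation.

f(x) = x³ + 3x² - 3x - 8
Initial interval: [0.81, 3.24]

Iteration 1:
  c_1 = (0.810000 + 3.240000)/2 = 2.025000
  f(c_1) = f(2.025000) = 6.530641
  f(a) × f(c) < 0, new interval: [0.810000, 2.025000]
Iteration 2:
  c_2 = (0.810000 + 2.025000)/2 = 1.417500
  f(c_2) = f(1.417500) = -3.376390
  f(a) × f(c) ≥ 0, new interval: [1.417500, 2.025000]
Iteration 3:
  c_3 = (1.417500 + 2.025000)/2 = 1.721250
  f(c_3) = f(1.721250) = 0.823905
  f(a) × f(c) < 0, new interval: [1.417500, 1.721250]
Iteration 4:
  c_4 = (1.417500 + 1.721250)/2 = 1.569375
  f(c_4) = f(1.569375) = -1.454038
  f(a) × f(c) ≥ 0, new interval: [1.569375, 1.721250]
Iteration 5:
  c_5 = (1.569375 + 1.721250)/2 = 1.645313
  f(c_5) = f(1.645313) = -0.360829
  f(a) × f(c) ≥ 0, new interval: [1.645313, 1.721250]

After 5 iteration(s), the approximation is c_5 = 1.645313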